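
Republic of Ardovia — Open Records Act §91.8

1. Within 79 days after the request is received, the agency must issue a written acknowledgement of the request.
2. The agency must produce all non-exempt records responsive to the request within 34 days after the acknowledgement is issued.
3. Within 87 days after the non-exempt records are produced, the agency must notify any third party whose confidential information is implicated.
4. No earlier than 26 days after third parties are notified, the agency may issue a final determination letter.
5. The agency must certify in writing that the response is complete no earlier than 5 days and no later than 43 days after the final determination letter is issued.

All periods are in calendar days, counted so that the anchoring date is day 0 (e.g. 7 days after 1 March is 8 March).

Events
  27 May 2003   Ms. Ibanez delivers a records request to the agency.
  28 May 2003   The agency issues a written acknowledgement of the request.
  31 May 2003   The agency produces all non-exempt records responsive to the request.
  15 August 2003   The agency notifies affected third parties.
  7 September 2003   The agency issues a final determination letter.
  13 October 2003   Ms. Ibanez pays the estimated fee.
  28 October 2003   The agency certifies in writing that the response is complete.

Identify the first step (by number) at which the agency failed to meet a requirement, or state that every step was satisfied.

Step 4

(1) due by 27 May 2003 + 79 days = 14 August 2003; completed 28 May 2003, before the deadline.
(2) due by 28 May 2003 + 34 days = 1 July 2003; done 31 May 2003 — timely.
(3) due by 31 May 2003 + 87 days = 26 August 2003; completed 15 August 2003, before the deadline.
(4) permitted from 15 August 2003 + 26 days = 10 September 2003 onward; done 7 September 2003 — 3 days too early.
The analysis stops there.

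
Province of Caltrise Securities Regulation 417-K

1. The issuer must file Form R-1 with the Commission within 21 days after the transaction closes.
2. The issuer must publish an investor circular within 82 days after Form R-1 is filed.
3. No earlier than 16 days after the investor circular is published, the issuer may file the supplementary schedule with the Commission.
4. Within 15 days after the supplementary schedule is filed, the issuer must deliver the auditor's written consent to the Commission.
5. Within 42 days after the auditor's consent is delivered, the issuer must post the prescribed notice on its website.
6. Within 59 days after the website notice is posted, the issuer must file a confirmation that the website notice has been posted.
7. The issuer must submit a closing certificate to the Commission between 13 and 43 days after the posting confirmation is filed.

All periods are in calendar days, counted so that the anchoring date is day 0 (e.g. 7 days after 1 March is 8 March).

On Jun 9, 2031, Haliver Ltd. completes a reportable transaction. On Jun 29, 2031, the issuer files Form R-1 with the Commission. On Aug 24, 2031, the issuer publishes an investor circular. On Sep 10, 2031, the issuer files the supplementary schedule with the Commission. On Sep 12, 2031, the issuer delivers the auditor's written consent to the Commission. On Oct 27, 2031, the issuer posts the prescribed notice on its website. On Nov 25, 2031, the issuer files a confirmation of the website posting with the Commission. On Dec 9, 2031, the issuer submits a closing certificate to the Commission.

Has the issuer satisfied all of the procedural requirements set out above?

Step 1: 21 days after Jun 9, 2031 (when the transaction closes) is Jun 30, 2031; done Jun 29, 2031 — timely.
Step 2: 82 days after Jun 29, 2031 (when Form R-1 is filed) is Sep 19, 2031; done Aug 24, 2031 — timely.
Step 3: the earliest permitted date is 16 days after Aug 24, 2031 (when the investor circular is published), i.e. Sep 9, 2031; Sep 10, 2031 is on or after that date.
Step 4: 15 days after Sep 10, 2031 (when the supplementary schedule is filed) is Sep 25, 2031; done Sep 12, 2031 — timely.
Step 5: 42 days after Sep 12, 2031 (when the auditor's consent is delivered) is Oct 24, 2031; Oct 27, 2031 misses that deadline by 3 days.

No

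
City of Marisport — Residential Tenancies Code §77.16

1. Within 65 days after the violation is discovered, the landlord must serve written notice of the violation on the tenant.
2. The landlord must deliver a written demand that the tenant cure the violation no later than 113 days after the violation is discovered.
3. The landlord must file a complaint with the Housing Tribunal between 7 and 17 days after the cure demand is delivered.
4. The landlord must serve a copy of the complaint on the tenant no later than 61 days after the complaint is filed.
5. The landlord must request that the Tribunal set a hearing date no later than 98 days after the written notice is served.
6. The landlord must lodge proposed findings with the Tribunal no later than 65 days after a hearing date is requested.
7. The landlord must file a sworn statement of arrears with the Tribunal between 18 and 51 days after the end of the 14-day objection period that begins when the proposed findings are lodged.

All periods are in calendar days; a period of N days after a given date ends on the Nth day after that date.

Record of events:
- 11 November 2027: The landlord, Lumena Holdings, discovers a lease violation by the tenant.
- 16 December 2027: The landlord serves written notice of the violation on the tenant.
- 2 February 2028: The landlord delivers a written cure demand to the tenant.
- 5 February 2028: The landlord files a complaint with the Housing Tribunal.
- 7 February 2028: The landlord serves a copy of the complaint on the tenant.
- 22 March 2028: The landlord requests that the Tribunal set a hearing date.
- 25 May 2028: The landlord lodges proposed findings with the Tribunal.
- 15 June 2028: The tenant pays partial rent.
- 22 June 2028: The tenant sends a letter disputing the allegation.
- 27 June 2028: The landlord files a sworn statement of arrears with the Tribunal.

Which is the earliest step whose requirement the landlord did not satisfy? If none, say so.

Step 3

(1) due by 11 November 2027 + 65 days = 15 January 2028; 16 December 2027 is within that limit.
(2) due by 11 November 2027 + 113 days = 3 March 2028; done 2 February 2028 — timely.
(3) the permitted window runs from 2 February 2028 + 7 = 9 February 2028 to 2 February 2028 + 17 = 19 February 2028; done 5 February 2028 — 4 days before the window opened.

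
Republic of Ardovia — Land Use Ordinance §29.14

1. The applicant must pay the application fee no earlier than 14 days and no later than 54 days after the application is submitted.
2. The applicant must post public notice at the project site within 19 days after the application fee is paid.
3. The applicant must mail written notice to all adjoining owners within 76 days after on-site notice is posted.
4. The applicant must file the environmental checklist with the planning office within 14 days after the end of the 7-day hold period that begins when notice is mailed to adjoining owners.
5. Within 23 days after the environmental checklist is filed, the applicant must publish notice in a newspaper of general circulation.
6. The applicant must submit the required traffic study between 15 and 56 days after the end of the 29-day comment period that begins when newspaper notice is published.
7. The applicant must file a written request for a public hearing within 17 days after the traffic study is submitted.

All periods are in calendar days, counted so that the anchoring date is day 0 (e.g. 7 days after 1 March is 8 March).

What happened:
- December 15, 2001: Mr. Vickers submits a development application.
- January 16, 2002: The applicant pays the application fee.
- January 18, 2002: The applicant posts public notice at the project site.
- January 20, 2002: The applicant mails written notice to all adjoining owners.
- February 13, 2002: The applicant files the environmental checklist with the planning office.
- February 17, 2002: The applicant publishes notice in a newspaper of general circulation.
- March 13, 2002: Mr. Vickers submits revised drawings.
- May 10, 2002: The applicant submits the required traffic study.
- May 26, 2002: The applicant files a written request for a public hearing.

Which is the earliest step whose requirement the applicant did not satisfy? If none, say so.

(1) the permitted window runs from December 15, 2001 + 14 = December 29, 2001 to December 15, 2001 + 54 = February 7, 2002; done January 16, 2002, which is between those dates.
(2) due by January 16, 2002 + 19 days = February 4, 2002; completed January 18, 2002, before the deadline.
(3) due by January 18, 2002 + 76 days = April 4, 2002; completed January 20, 2002, before the deadline.
(4) due by January 27, 2002 + 14 days = February 10, 2002; done February 13, 2002 — 3 days late.
Later steps need not be reached.

Step 4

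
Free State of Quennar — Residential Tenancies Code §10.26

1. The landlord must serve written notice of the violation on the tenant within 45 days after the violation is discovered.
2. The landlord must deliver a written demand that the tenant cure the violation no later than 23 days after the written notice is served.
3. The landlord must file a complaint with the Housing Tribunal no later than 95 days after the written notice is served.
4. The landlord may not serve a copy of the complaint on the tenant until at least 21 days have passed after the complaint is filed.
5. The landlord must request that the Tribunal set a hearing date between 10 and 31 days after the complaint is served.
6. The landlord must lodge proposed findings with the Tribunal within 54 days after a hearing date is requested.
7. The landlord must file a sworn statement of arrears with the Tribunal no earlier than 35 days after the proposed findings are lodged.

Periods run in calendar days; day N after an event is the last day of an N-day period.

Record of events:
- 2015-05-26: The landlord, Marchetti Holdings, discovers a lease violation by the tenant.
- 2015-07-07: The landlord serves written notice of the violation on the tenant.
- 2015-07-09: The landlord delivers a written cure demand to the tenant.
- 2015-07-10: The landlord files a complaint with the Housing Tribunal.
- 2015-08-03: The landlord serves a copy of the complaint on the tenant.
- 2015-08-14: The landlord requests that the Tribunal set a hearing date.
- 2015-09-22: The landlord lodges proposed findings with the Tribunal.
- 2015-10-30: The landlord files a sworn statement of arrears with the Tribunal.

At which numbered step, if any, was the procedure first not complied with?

Step 1 — counting 45 days from 2015-05-26 (when the violation is discovered) gives a deadline of 2015-07-10; done 2015-07-07 — timely.
Step 2 — counting 23 days from 2015-07-07 (when the written notice is served) gives a deadline of 2015-07-30; completed 2015-07-09, before the deadline.
Step 3 — counting 95 days from 2015-07-07 (when the written notice is served) gives a deadline of 2015-10-10; completed 2015-07-10, before the deadline.
Step 4 — must wait 21 days from 2015-07-10 (when the complaint is filed), so not before 2015-07-31; 2015-08-03 is on or after that date.
Step 5 — 10 and 31 days from 2015-08-03 (when the complaint is served) are 2015-08-13 and 2015-09-03 respectively; done 2015-08-14 — within the window.
Step 6 — counting 54 days from 2015-08-14 (when a hearing date is requested) gives a deadline of 2015-10-07; done 2015-09-22 — timely.
Step 7 — must wait 35 days from 2015-09-22 (when the proposed findings are lodged), so not before 2015-10-27; done 2015-10-30, after the minimum wait.

None — every step was satisfied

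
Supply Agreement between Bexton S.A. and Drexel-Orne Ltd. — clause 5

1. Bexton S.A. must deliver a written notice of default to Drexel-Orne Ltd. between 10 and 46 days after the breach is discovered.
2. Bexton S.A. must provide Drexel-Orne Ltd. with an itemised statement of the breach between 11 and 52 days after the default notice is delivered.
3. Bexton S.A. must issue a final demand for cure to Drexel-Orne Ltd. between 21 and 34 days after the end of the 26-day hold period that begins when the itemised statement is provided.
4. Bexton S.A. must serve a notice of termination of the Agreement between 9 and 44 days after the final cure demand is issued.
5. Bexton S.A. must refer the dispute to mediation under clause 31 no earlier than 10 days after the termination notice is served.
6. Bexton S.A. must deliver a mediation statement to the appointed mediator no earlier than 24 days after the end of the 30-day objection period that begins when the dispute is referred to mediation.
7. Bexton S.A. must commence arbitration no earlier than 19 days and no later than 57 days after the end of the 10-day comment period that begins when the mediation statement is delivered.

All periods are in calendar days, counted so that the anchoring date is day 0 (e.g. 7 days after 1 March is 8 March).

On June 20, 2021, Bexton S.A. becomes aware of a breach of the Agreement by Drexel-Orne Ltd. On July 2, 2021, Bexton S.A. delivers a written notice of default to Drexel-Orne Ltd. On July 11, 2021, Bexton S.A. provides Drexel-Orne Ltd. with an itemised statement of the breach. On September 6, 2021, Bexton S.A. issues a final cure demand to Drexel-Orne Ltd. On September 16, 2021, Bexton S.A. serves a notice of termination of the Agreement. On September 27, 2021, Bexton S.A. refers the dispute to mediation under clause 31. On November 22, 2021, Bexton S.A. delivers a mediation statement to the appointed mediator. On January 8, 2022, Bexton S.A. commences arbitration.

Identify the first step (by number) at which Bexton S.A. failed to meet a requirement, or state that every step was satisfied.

Step 2

Step 1 — 10 and 46 days from June 20, 2021 (when the breach is discovered) are June 30, 2021 and August 5, 2021 respectively; done July 2, 2021 — within the window.
Step 2 — 11 and 52 days from July 2, 2021 (when the default notice is delivered) are July 13, 2021 and August 23, 2021 respectively; July 11, 2021 is 2 days too early.
That is the first point of non-compliance.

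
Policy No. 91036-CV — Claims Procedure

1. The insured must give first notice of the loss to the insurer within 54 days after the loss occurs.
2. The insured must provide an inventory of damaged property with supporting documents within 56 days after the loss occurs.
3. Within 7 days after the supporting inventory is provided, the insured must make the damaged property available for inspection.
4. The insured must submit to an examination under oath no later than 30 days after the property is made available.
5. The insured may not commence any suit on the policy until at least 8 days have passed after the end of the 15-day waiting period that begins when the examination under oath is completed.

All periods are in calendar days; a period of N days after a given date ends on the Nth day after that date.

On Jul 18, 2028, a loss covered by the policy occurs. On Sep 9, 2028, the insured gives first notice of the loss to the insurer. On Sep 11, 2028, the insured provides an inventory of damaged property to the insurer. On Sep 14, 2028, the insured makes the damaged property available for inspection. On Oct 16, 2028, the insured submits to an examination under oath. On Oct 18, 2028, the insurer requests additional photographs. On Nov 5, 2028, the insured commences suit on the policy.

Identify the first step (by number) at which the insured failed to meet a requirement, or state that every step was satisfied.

Step 4

(1) due by Jul 18, 2028 + 54 days = Sep 10, 2028; Sep 9, 2028 is within that limit.
(2) due by Jul 18, 2028 + 56 days = Sep 12, 2028; Sep 11, 2028 is within that limit.
(3) due by Sep 11, 2028 + 7 days = Sep 18, 2028; completed Sep 14, 2028, before the deadline.
(4) due by Sep 14, 2028 + 30 days = Oct 14, 2028; Oct 16, 2028 misses that deadline by 2 days.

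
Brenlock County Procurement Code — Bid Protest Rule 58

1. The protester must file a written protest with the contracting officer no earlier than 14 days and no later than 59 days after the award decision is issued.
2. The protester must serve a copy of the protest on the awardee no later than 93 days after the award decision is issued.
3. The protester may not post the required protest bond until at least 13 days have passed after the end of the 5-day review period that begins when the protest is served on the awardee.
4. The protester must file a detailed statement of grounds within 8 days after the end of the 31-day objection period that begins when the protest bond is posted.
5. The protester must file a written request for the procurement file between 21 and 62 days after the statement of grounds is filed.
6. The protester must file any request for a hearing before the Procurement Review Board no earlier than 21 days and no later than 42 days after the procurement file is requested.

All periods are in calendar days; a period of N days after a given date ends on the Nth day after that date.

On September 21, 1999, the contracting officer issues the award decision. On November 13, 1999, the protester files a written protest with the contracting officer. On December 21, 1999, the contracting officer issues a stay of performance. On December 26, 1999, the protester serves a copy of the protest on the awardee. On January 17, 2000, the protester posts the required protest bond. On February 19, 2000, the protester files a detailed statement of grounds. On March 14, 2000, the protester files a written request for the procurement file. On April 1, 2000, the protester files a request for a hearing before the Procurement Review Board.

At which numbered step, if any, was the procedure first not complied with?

Step 2

Step 1 — 14 and 59 days from September 21, 1999 (when the award decision is issued) are October 5, 1999 and November 19, 1999 respectively; November 13, 1999 falls inside that range.
Step 2 — counting 93 days from September 21, 1999 (when the award decision is issued) gives a deadline of December 23, 1999; not done until December 26, 1999, 3 days after the deadline.
Later steps need not be reached.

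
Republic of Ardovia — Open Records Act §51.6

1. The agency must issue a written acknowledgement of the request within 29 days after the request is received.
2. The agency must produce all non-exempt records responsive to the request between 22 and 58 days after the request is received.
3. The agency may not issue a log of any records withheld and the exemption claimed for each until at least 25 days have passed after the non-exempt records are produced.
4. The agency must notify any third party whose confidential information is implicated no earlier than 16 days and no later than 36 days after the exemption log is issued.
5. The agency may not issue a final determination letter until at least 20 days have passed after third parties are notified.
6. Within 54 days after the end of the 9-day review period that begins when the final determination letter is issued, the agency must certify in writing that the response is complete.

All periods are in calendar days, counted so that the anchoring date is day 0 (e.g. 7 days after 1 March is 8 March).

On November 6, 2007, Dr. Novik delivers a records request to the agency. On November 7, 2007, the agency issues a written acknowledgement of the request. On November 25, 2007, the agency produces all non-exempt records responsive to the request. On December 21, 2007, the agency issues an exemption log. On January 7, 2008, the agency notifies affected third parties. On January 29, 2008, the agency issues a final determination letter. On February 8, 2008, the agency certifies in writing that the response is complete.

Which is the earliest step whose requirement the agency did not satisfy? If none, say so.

Step 1 — counting 29 days from November 6, 2007 (when the request is received) gives a deadline of December 5, 2007; November 7, 2007 is within that limit.
Step 2 — 22 and 58 days from November 6, 2007 (when the request is received) are November 28, 2007 and January 3, 2008 respectively; done November 25, 2007 — 3 days before the window opened.

Step 2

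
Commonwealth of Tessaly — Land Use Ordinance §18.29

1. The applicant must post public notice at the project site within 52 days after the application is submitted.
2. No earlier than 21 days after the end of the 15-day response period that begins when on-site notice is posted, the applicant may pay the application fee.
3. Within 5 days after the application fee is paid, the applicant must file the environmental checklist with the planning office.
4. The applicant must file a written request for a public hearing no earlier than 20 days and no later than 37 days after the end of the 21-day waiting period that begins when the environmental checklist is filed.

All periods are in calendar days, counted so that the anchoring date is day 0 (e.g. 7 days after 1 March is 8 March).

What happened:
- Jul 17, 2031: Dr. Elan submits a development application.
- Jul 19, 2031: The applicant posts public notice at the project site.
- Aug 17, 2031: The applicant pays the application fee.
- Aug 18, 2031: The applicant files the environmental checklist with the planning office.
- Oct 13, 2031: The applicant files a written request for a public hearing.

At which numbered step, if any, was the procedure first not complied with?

Step 1: 52 days after Jul 17, 2031 (when the application is submitted) is Sep 7, 2031; completed Jul 19, 2031, before the deadline.
Step 2: the earliest permitted date is 21 days after Aug 3, 2031 (end of the 15-day response period, which began when on-site notice is posted on Jul 19, 2031), i.e. Aug 24, 2031; done Aug 17, 2031 — 7 days too early.
That is the first point of non-compliance.

Step 2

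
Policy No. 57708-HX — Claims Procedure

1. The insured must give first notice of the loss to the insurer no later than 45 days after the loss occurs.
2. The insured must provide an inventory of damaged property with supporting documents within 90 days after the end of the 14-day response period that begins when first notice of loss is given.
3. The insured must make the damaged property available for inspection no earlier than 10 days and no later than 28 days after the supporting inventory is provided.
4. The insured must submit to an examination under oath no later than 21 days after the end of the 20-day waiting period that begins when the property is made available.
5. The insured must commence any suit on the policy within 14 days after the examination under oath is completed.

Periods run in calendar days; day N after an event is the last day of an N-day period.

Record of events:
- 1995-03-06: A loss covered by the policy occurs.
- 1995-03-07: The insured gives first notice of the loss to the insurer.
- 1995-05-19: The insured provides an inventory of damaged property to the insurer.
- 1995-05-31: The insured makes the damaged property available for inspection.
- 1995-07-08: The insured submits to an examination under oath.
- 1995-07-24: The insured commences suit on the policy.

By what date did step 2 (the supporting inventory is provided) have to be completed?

1995-06-19

First notice of loss is given on 1995-03-07; the 14-day response period therefore ends 1995-03-21, and step 2 runs from that date. 90 days after 1995-03-21 is 1995-06-19.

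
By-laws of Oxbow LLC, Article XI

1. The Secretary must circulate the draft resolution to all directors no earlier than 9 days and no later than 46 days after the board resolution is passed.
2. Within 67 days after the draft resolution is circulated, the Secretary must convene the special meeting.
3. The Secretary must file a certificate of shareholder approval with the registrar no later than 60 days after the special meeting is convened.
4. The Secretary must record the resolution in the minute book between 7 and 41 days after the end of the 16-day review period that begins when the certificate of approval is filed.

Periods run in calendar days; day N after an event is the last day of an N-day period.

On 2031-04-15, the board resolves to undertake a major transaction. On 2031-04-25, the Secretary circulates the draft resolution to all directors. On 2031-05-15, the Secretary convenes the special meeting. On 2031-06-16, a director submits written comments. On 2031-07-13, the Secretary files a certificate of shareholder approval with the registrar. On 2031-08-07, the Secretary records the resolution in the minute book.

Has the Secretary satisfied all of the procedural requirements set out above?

Yes

(1) the permitted window runs from 2031-04-15 + 9 = 2031-04-24 to 2031-04-15 + 46 = 2031-05-31; done 2031-04-25 — within the window.
(2) due by 2031-04-25 + 67 days = 2031-07-01; completed 2031-05-15, before the deadline.
(3) due by 2031-05-15 + 60 days = 2031-07-14; done 2031-07-13 — timely.
(4) the permitted window runs from 2031-07-29 + 7 = 2031-08-05 to 2031-07-29 + 41 = 2031-09-08; done 2031-08-07 — within the window.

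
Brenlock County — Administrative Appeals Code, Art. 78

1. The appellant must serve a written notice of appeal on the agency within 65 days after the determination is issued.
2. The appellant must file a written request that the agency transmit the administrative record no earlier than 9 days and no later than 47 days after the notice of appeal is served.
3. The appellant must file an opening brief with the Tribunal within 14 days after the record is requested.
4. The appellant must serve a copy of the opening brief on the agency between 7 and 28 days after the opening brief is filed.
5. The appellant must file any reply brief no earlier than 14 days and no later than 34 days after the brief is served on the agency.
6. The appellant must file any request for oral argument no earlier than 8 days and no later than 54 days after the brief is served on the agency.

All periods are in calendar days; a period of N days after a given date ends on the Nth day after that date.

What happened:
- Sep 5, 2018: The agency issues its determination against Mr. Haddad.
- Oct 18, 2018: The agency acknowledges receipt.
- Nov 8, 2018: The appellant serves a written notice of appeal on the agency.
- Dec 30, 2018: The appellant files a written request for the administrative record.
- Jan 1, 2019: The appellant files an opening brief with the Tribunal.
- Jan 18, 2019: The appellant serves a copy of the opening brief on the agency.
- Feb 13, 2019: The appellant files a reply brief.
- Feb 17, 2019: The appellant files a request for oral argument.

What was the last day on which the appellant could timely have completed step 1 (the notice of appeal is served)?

Step 1 runs from Sep 5, 2018, when the determination is issued. 65 days after Sep 5, 2018 is Nov 9, 2018.

Nov 9, 2018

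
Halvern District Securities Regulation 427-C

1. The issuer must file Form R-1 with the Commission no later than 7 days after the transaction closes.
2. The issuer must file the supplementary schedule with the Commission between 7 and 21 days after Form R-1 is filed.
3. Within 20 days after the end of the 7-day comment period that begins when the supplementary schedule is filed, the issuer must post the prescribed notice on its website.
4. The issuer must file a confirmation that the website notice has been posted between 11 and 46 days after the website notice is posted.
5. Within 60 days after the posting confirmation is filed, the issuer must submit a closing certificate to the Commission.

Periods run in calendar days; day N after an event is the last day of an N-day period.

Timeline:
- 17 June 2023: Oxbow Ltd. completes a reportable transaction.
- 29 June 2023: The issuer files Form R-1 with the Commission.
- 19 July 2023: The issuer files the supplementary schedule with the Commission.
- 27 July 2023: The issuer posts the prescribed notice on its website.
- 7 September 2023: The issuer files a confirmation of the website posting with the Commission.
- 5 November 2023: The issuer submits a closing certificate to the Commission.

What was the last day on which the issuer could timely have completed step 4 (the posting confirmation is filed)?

Step 4 runs from 27 July 2023, when the website notice is posted. The window is 11–46 days after 27 July 2023; it closes on 11 September 2023.

11 September 2023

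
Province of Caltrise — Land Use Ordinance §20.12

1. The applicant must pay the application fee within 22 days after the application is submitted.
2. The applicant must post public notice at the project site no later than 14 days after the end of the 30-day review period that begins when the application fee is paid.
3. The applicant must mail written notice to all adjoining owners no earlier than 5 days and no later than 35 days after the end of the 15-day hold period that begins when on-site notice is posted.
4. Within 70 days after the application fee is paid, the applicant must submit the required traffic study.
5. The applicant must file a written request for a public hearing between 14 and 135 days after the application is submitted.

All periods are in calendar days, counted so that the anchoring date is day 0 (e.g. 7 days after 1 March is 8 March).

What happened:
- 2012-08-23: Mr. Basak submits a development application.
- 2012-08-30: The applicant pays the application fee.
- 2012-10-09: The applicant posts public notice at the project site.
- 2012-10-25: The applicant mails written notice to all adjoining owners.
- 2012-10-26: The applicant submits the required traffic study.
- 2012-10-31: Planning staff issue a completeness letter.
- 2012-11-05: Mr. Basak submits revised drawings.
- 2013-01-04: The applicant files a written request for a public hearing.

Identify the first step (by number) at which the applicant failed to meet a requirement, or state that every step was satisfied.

Step 1 — counting 22 days from 2012-08-23 (when the application is submitted) gives a deadline of 2012-09-14; done 2012-08-30 — timely.
Step 2 — counting 14 days from 2012-09-29 (end of the 30-day review period, which began when the application fee is paid on 2012-08-30) gives a deadline of 2012-10-13; completed 2012-10-09, before the deadline.
Step 3 — 5 and 35 days from 2012-10-24 (end of the 15-day hold period, which began when on-site notice is posted on 2012-10-09) are 2012-10-29 and 2012-11-28 respectively; 2012-10-25 is 4 days too early.
That is the first point of non-compliance.

Step 3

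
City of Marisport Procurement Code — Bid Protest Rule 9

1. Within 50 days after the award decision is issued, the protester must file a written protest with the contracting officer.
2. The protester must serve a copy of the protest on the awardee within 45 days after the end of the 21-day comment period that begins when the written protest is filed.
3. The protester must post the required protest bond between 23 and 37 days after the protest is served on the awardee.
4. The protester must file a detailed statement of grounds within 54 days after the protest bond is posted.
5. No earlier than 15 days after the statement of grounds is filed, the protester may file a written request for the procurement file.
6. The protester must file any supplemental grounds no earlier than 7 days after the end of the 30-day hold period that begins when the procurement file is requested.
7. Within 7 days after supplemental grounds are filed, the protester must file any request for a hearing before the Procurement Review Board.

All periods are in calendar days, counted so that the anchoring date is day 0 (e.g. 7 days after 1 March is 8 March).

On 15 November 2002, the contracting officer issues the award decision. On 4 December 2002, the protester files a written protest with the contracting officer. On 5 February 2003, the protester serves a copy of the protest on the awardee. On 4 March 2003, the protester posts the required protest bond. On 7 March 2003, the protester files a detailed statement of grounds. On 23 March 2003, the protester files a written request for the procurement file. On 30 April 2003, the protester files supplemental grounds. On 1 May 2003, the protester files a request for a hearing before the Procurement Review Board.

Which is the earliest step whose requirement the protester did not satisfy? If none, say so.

None — every step was satisfied

(1) due by 15 November 2002 + 50 days = 4 January 2003; 4 December 2002 is within that limit.
(2) due by 25 December 2002 + 45 days = 8 February 2003; completed 5 February 2003, before the deadline.
(3) the permitted window runs from 5 February 2003 + 23 = 28 February 2003 to 5 February 2003 + 37 = 14 March 2003; done 4 March 2003 — within the window.
(4) due by 4 March 2003 + 54 days = 27 April 2003; done 7 March 2003 — timely.
(5) permitted from 7 March 2003 + 15 days = 22 March 2003 onward; done 23 March 2003, after the minimum wait.
(6) permitted from 22 April 2003 + 7 days = 29 April 2003 onward; done 30 April 2003 — permitted.
(7) due by 30 April 2003 + 7 days = 7 May 2003; done 1 May 2003 — timely.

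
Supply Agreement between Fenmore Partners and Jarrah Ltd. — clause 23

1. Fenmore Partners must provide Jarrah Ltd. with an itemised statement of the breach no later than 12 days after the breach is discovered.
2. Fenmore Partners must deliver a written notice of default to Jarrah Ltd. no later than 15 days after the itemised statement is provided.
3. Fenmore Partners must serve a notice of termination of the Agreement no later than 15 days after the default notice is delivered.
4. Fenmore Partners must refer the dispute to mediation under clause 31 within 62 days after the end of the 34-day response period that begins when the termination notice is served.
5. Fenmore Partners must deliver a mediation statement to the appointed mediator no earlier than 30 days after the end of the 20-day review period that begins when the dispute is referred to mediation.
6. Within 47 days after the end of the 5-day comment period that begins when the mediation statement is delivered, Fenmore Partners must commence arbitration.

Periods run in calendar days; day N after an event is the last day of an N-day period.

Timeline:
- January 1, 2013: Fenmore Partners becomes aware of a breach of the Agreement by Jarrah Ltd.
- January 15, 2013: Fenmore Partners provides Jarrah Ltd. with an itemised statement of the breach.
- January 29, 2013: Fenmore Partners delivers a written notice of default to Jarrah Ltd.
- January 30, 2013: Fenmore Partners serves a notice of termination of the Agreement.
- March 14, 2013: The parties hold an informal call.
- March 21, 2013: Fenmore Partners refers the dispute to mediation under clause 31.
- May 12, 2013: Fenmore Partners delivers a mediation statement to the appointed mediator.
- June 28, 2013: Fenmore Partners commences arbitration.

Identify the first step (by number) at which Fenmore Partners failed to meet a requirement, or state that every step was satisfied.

Step 1: 12 days after January 1, 2013 (when the breach is discovered) is January 13, 2013; not done until January 15, 2013, 2 days after the deadline.
The procedure was therefore not followed at step 1.

Step 1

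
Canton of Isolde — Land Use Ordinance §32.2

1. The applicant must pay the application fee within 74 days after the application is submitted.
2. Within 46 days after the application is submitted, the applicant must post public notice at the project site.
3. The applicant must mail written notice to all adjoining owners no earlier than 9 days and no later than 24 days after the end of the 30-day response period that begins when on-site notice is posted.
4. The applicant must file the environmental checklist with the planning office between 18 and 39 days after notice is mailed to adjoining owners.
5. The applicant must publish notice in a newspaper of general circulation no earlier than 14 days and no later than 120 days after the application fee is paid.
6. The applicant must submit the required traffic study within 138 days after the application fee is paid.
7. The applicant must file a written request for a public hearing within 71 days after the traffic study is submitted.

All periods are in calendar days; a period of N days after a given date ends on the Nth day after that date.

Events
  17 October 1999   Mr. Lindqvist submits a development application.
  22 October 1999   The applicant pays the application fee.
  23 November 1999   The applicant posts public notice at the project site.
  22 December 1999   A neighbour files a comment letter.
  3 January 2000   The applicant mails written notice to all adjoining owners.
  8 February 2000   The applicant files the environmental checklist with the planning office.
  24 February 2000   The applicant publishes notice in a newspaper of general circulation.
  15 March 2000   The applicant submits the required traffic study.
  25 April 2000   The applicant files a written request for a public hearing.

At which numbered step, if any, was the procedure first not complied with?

(1) due by 17 October 1999 + 74 days = 30 December 1999; completed 22 October 1999, before the deadline.
(2) due by 17 October 1999 + 46 days = 2 December 1999; 23 November 1999 is within that limit.
(3) the permitted window runs from 23 December 1999 + 9 = 1 January 2000 to 23 December 1999 + 24 = 16 January 2000; done 3 January 2000 — within the window.
(4) the permitted window runs from 3 January 2000 + 18 = 21 January 2000 to 3 January 2000 + 39 = 11 February 2000; done 8 February 2000, which is between those dates.
(5) the permitted window runs from 22 October 1999 + 14 = 5 November 1999 to 22 October 1999 + 120 = 19 February 2000; done 24 February 2000 — 5 days after the window closed.
The procedure was therefore not followed at step 5.

Step 5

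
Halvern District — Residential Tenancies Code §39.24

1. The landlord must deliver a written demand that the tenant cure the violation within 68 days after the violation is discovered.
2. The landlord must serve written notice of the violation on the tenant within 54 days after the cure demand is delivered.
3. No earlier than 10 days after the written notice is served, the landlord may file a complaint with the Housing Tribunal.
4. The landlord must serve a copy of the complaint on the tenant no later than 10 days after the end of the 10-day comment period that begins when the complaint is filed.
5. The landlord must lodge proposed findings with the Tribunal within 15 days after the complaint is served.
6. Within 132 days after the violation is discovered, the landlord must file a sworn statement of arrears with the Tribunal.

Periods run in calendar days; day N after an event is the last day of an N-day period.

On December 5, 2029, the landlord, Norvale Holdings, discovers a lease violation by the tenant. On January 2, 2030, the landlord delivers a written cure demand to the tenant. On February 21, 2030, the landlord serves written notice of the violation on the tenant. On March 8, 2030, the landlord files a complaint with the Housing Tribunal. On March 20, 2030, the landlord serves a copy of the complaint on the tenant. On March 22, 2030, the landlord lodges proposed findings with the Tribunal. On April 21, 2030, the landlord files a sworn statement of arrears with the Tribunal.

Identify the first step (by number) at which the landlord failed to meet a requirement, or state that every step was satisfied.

(1) due by December 5, 2029 + 68 days = February 11, 2030; done January 2, 2030 — timely.
(2) due by January 2, 2030 + 54 days = February 25, 2030; February 21, 2030 is within that limit.
(3) permitted from February 21, 2030 + 10 days = March 3, 2030 onward; done March 8, 2030, after the minimum wait.
(4) due by March 18, 2030 + 10 days = March 28, 2030; March 20, 2030 is within that limit.
(5) due by March 20, 2030 + 15 days = April 4, 2030; done March 22, 2030 — timely.
(6) due by December 5, 2029 + 132 days = April 16, 2030; done April 21, 2030 — 5 days late.
The analysis stops there.

Step 6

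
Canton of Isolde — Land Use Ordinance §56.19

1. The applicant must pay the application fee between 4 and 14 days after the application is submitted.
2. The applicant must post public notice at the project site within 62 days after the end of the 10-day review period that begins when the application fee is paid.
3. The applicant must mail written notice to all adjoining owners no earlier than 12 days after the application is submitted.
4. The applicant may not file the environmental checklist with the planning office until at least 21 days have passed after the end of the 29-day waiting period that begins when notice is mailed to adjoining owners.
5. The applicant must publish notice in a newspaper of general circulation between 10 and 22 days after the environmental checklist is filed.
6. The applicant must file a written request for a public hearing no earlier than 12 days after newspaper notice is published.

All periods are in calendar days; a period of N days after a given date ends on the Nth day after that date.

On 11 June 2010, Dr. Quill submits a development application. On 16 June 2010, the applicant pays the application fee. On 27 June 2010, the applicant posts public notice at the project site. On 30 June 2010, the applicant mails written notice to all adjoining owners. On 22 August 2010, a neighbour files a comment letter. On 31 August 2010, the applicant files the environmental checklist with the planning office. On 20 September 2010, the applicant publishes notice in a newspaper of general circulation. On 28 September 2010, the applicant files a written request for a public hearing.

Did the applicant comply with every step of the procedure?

No

(1) the permitted window runs from 11 June 2010 + 4 = 15 June 2010 to 11 June 2010 + 14 = 25 June 2010; done 16 June 2010, which is between those dates.
(2) due by 26 June 2010 + 62 days = 27 August 2010; 27 June 2010 is within that limit.
(3) permitted from 11 June 2010 + 12 days = 23 June 2010 onward; 30 June 2010 is on or after that date.
(4) permitted from 29 July 2010 + 21 days = 19 August 2010 onward; done 31 August 2010 — permitted.
(5) the permitted window runs from 31 August 2010 + 10 = 10 September 2010 to 31 August 2010 + 22 = 22 September 2010; 20 September 2010 falls inside that range.
(6) permitted from 20 September 2010 + 12 days = 2 October 2010 onward; done 28 September 2010 — 4 days too early.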